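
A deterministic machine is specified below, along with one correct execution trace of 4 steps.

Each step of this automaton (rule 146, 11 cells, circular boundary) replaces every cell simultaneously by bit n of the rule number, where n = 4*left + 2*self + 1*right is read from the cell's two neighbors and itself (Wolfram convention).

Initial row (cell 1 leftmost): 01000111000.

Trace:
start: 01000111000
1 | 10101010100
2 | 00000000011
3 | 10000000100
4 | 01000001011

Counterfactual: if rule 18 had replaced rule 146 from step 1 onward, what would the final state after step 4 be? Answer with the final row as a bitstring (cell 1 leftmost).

01010100001

(re-executing steps 1..4 under rule 18; state before step 1: 01000111000)
1 | 10101000100
2 | 00000101011
3 | 10001000000
4 | 01010100001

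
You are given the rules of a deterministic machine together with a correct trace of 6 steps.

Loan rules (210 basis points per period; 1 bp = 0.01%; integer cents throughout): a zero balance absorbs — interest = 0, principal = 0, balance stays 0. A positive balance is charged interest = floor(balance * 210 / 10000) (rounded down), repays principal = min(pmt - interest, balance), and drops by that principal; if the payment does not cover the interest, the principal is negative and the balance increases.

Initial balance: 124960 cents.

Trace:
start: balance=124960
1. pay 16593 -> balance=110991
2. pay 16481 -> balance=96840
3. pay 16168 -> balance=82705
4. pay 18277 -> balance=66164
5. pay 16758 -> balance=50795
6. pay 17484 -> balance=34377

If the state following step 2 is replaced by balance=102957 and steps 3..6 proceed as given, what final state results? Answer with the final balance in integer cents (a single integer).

41025

state after step 2 := balance=102957
3. pay 16168 -> balance=88951
4. pay 18277 -> balance=72541
5. pay 16758 -> balance=57306
6. pay 17484 -> balance=41025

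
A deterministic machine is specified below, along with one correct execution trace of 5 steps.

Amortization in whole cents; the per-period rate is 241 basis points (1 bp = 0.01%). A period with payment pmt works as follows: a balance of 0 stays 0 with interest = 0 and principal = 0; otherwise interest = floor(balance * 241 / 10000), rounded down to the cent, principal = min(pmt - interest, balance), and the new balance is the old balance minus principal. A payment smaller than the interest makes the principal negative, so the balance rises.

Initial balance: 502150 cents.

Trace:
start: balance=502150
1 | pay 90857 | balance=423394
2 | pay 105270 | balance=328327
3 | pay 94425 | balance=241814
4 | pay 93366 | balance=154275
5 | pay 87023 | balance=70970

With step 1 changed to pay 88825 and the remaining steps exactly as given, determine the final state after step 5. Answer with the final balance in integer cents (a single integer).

73205

(re-executing from step 1 with the substitution; state before step 1: balance=502150)
1 | pay 88825 | balance=425426
2 | pay 105270 | balance=330408
3 | pay 94425 | balance=243945
4 | pay 93366 | balance=156458
5 | pay 87023 | balance=73205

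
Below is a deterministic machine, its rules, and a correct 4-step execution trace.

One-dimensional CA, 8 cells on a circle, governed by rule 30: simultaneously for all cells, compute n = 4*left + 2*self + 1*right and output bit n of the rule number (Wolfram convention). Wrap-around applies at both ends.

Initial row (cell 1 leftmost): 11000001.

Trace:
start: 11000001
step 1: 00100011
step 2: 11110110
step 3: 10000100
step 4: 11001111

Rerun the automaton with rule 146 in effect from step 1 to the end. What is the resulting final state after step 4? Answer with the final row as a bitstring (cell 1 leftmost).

01010101

(re-executing steps 1..4 under rule 146; state before step 1: 11000001)
step 1: 10100010
step 2: 00010100
step 3: 00100010
step 4: 01010101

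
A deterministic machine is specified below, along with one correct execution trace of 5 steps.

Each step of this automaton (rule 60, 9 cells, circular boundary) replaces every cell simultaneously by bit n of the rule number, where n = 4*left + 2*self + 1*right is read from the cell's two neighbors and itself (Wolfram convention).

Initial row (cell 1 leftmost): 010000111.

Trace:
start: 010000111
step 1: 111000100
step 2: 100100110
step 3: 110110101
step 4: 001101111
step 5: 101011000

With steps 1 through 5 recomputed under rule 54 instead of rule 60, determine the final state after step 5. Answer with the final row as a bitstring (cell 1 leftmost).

(re-executing steps 1..5 under rule 54; state before step 1: 010000111)
step 1: 111001000
step 2: 000111101
step 3: 101000011
step 4: 011100100
step 5: 100011110

100011110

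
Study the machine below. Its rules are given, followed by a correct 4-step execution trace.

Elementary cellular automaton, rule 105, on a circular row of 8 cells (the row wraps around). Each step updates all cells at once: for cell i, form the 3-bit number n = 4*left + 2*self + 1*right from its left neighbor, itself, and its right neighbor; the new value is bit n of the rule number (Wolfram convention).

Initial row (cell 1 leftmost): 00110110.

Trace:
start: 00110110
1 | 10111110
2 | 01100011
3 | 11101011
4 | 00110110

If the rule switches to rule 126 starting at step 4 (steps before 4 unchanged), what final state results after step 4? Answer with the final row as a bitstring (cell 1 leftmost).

00111110

(re-executing step 4 under rule 126; state before step 4: 11101011)
4 | 00111110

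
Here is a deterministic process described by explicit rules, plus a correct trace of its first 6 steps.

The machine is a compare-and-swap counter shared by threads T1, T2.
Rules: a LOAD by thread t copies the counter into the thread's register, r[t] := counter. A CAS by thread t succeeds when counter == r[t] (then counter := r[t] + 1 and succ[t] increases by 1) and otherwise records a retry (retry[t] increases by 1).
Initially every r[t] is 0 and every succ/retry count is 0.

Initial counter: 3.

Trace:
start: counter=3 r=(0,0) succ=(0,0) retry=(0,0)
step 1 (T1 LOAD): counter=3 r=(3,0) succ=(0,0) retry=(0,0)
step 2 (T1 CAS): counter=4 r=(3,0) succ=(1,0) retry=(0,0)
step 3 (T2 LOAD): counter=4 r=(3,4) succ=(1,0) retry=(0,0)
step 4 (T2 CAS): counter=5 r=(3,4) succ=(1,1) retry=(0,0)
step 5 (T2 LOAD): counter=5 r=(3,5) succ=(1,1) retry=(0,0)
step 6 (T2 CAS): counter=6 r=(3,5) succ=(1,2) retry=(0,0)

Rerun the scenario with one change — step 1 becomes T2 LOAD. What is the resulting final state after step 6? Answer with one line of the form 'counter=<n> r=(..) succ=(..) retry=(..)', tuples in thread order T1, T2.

(re-executing from step 1 with the substitution; state before step 1: counter=3 r=(0,0) succ=(0,0) retry=(0,0))
step 1 (T2 LOAD): counter=3 r=(0,3) succ=(0,0) retry=(0,0)
step 2 (T1 CAS): counter=3 r=(0,3) succ=(0,0) retry=(1,0)
step 3 (T2 LOAD): counter=3 r=(0,3) succ=(0,0) retry=(1,0)
step 4 (T2 CAS): counter=4 r=(0,3) succ=(0,1) retry=(1,0)
step 5 (T2 LOAD): counter=4 r=(0,4) succ=(0,1) retry=(1,0)
step 6 (T2 CAS): counter=5 r=(0,4) succ=(0,2) retry=(1,0)

counter=5 r=(0,4) succ=(0,2) retry=(1,0)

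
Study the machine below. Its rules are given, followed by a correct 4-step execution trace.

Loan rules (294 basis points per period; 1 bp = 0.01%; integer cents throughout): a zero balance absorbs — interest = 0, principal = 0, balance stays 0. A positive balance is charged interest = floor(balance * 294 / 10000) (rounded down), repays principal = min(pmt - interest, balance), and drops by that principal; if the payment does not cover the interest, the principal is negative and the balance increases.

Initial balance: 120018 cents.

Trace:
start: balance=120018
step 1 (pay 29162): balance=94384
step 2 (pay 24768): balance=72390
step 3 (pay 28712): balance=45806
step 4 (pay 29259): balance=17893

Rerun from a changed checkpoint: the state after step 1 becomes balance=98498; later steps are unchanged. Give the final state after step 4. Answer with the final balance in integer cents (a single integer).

22380

state after step 1 := balance=98498
step 2 (pay 24768): balance=76625
step 3 (pay 28712): balance=50165
step 4 (pay 29259): balance=22380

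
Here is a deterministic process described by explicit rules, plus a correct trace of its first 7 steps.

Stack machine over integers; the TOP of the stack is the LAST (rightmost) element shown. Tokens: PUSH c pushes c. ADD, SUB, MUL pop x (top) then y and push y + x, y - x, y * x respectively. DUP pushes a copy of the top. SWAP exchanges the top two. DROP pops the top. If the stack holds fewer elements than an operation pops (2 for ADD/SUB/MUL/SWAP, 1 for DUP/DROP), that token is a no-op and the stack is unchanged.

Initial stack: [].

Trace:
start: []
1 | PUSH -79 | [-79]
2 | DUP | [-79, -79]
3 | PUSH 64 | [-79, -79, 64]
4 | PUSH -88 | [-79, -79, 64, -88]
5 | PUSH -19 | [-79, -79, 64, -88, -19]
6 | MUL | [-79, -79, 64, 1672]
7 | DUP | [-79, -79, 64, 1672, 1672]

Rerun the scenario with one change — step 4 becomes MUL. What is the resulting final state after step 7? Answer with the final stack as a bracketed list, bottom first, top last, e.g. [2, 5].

(re-executing from step 4 with the substitution; state before step 4: [-79, -79, 64])
4 | MUL | [-79, -5056]
5 | PUSH -19 | [-79, -5056, -19]
6 | MUL | [-79, 96064]
7 | DUP | [-79, 96064, 96064]

[-79, 96064, 96064]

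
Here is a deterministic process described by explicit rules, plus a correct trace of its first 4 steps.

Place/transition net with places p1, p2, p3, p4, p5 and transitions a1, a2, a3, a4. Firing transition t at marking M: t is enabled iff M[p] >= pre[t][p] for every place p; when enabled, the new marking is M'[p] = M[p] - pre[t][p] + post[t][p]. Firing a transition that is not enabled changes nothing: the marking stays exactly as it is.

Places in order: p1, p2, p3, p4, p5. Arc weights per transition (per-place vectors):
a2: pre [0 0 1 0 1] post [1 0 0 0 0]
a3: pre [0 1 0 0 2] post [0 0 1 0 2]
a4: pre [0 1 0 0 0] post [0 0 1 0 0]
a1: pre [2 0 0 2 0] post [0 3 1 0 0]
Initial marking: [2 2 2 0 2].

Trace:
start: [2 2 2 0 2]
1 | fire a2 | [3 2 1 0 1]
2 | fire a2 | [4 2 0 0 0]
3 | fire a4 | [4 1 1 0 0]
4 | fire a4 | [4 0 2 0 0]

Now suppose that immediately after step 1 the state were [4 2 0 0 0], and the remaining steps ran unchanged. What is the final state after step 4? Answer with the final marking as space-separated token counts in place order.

state after step 1 := [4 2 0 0 0]
2 | fire a2 | [4 2 0 0 0]
3 | fire a4 | [4 1 1 0 0]
4 | fire a4 | [4 0 2 0 0]

4 0 2 0 0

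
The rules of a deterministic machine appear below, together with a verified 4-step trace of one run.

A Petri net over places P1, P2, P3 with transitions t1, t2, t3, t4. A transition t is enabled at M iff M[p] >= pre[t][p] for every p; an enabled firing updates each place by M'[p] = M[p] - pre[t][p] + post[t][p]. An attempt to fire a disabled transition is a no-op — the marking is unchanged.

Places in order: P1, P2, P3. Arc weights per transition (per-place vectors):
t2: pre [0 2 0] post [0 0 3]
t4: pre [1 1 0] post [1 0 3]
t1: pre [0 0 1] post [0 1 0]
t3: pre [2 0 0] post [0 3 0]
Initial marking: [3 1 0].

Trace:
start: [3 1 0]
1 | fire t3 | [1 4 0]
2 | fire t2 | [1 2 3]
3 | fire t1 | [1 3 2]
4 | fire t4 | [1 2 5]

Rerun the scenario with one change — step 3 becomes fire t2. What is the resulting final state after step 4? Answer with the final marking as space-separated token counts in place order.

1 0 6

(re-executing from step 3 with the substitution; state before step 3: [1 2 3])
3 | fire t2 | [1 0 6]
4 | fire t4 | [1 0 6]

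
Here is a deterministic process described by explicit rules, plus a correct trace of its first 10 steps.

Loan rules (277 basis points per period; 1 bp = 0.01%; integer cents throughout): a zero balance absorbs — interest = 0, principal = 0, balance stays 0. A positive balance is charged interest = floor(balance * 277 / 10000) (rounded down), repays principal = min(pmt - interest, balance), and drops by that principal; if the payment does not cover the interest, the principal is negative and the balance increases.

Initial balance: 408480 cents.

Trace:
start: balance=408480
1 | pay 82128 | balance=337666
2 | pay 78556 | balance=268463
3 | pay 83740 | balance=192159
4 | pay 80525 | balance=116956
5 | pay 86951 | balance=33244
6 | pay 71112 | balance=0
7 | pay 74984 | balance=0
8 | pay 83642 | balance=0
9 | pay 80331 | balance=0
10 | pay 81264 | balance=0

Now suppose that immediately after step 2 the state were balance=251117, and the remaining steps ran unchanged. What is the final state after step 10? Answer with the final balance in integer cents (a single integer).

state after step 2 := balance=251117
3 | pay 83740 | balance=174332
4 | pay 80525 | balance=98635
5 | pay 86951 | balance=14416
6 | pay 71112 | balance=0
7 | pay 74984 | balance=0
8 | pay 83642 | balance=0
9 | pay 80331 | balance=0
10 | pay 81264 | balance=0

0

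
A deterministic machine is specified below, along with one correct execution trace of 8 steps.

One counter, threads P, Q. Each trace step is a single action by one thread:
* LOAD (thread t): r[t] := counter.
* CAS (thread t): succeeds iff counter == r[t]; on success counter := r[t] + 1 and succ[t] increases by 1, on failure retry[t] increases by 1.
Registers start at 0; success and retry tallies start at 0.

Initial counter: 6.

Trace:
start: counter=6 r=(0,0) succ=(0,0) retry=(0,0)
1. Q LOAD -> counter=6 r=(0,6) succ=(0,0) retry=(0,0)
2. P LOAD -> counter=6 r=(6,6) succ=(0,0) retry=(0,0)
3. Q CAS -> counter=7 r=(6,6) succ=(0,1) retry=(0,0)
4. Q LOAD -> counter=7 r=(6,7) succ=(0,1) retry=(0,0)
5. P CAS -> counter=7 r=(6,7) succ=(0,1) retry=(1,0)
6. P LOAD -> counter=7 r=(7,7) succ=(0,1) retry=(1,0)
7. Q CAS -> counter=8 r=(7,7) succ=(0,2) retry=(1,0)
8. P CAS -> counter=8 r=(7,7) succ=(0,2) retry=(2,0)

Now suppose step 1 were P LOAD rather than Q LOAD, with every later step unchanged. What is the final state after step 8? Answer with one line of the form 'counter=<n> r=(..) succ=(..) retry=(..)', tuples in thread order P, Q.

(re-executing from step 1 with the substitution; state before step 1: counter=6 r=(0,0) succ=(0,0) retry=(0,0))
1. P LOAD -> counter=6 r=(6,0) succ=(0,0) retry=(0,0)
2. P LOAD -> counter=6 r=(6,0) succ=(0,0) retry=(0,0)
3. Q CAS -> counter=6 r=(6,0) succ=(0,0) retry=(0,1)
4. Q LOAD -> counter=6 r=(6,6) succ=(0,0) retry=(0,1)
5. P CAS -> counter=7 r=(6,6) succ=(1,0) retry=(0,1)
6. P LOAD -> counter=7 r=(7,6) succ=(1,0) retry=(0,1)
7. Q CAS -> counter=7 r=(7,6) succ=(1,0) retry=(0,2)
8. P CAS -> counter=8 r=(7,6) succ=(2,0) retry=(0,2)

counter=8 r=(7,6) succ=(2,0) retry=(0,2)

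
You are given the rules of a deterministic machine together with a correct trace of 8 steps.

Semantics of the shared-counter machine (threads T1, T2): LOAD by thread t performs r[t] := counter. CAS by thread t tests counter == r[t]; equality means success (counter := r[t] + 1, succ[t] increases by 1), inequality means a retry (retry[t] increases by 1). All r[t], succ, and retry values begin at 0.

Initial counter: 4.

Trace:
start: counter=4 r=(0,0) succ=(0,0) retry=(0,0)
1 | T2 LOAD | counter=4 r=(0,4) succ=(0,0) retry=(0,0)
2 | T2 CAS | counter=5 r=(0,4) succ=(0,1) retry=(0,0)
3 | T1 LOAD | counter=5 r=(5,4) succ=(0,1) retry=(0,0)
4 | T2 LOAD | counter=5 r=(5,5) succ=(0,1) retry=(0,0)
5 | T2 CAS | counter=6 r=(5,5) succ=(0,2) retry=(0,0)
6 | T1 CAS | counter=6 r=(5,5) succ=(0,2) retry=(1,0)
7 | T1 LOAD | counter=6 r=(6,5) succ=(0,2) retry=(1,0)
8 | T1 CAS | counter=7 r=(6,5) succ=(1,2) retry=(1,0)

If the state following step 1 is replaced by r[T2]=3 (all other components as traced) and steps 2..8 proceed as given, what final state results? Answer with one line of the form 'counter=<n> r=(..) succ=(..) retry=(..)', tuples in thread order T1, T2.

state after step 1 := counter=4 r=(0,3) succ=(0,0) retry=(0,0)
2 | T2 CAS | counter=4 r=(0,3) succ=(0,0) retry=(0,1)
3 | T1 LOAD | counter=4 r=(4,3) succ=(0,0) retry=(0,1)
4 | T2 LOAD | counter=4 r=(4,4) succ=(0,0) retry=(0,1)
5 | T2 CAS | counter=5 r=(4,4) succ=(0,1) retry=(0,1)
6 | T1 CAS | counter=5 r=(4,4) succ=(0,1) retry=(1,1)
7 | T1 LOAD | counter=5 r=(5,4) succ=(0,1) retry=(1,1)
8 | T1 CAS | counter=6 r=(5,4) succ=(1,1) retry=(1,1)

counter=6 r=(5,4) succ=(1,1) retry=(1,1)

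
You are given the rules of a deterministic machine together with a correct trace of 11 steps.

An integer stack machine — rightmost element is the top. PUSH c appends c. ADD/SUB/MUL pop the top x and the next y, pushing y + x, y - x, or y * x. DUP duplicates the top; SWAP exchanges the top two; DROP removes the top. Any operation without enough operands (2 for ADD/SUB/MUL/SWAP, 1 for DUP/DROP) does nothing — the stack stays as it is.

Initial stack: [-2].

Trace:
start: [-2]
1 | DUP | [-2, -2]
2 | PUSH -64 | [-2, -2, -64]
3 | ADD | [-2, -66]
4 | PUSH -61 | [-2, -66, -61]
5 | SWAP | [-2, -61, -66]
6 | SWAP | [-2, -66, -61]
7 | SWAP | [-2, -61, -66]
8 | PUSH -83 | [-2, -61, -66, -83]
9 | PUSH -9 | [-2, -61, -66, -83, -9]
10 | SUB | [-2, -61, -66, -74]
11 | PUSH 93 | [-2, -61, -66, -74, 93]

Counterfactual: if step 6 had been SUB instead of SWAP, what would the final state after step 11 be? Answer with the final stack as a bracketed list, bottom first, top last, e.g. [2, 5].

(re-executing from step 6 with the substitution; state before step 6: [-2, -61, -66])
6 | SUB | [-2, 5]
7 | SWAP | [5, -2]
8 | PUSH -83 | [5, -2, -83]
9 | PUSH -9 | [5, -2, -83, -9]
10 | SUB | [5, -2, -74]
11 | PUSH 93 | [5, -2, -74, 93]

[5, -2, -74, 93]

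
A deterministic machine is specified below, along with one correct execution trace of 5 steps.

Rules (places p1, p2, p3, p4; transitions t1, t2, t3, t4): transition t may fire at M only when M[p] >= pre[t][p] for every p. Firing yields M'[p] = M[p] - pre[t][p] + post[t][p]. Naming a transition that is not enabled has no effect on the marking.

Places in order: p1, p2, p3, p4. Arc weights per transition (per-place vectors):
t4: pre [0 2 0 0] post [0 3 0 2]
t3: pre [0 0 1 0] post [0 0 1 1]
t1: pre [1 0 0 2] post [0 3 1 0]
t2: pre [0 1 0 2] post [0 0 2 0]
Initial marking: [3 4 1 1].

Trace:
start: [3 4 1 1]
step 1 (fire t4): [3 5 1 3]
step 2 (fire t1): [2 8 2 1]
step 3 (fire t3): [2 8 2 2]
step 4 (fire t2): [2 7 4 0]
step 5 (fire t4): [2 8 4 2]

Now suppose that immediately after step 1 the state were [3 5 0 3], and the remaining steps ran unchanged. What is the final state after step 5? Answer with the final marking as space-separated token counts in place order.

state after step 1 := [3 5 0 3]
step 2 (fire t1): [2 8 1 1]
step 3 (fire t3): [2 8 1 2]
step 4 (fire t2): [2 7 3 0]
step 5 (fire t4): [2 8 3 2]

2 8 3 2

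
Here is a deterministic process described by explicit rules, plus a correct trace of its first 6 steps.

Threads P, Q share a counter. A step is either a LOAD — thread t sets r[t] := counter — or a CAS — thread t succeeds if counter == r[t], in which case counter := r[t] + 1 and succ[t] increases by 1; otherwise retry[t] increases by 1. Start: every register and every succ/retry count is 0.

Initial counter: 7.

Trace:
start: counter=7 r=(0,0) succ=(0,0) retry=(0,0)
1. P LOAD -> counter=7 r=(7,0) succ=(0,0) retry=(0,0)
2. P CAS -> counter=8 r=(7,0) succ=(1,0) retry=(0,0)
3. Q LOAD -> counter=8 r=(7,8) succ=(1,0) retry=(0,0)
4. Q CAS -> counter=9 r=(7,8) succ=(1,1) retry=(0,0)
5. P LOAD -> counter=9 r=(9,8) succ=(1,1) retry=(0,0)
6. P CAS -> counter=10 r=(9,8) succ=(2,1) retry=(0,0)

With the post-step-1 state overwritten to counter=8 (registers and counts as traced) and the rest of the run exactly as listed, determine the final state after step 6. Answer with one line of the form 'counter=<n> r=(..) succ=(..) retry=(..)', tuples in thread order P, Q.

state after step 1 := counter=8 r=(7,0) succ=(0,0) retry=(0,0)
2. P CAS -> counter=8 r=(7,0) succ=(0,0) retry=(1,0)
3. Q LOAD -> counter=8 r=(7,8) succ=(0,0) retry=(1,0)
4. Q CAS -> counter=9 r=(7,8) succ=(0,1) retry=(1,0)
5. P LOAD -> counter=9 r=(9,8) succ=(0,1) retry=(1,0)
6. P CAS -> counter=10 r=(9,8) succ=(1,1) retry=(1,0)

counter=10 r=(9,8) succ=(1,1) retry=(1,0)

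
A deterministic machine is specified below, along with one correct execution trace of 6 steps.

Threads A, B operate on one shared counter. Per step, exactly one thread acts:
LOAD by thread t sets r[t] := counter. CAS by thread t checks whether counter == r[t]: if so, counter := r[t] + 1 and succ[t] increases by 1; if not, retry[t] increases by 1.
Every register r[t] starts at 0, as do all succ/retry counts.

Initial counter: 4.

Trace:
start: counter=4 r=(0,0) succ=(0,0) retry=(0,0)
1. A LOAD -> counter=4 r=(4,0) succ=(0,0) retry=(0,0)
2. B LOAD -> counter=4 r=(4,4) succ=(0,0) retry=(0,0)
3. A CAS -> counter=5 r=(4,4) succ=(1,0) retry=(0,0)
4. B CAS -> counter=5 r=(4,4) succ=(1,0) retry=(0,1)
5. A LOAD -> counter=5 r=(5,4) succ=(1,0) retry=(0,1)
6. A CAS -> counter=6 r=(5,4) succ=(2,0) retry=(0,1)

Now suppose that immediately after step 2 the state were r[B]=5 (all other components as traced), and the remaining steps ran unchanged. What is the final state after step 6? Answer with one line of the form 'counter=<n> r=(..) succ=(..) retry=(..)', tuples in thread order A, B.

state after step 2 := counter=4 r=(4,5) succ=(0,0) retry=(0,0)
3. A CAS -> counter=5 r=(4,5) succ=(1,0) retry=(0,0)
4. B CAS -> counter=6 r=(4,5) succ=(1,1) retry=(0,0)
5. A LOAD -> counter=6 r=(6,5) succ=(1,1) retry=(0,0)
6. A CAS -> counter=7 r=(6,5) succ=(2,1) retry=(0,0)

counter=7 r=(6,5) succ=(2,1) retry=(0,0)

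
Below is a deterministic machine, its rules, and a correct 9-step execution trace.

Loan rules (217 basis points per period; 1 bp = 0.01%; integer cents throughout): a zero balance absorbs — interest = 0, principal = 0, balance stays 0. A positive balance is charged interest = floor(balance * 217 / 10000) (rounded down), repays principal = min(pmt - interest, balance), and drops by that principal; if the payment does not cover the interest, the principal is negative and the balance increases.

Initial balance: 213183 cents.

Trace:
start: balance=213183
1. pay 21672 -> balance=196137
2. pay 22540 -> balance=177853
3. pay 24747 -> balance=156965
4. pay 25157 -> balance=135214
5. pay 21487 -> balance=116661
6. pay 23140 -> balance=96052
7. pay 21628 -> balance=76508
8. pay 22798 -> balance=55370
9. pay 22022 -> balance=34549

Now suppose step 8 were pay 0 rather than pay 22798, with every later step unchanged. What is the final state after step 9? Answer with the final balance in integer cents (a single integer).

57842

(re-executing from step 8 with the substitution; state before step 8: balance=76508)
8. pay 0 -> balance=78168
9. pay 22022 -> balance=57842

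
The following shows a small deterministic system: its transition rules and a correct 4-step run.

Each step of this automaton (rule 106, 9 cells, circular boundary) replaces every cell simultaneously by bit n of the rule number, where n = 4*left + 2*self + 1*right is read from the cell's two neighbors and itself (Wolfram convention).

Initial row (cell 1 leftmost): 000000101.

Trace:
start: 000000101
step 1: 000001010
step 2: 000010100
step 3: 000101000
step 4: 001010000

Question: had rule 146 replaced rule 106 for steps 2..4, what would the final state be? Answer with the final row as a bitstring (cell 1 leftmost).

(re-executing steps 2..4 under rule 146; state before step 2: 000001010)
step 2: 000010001
step 3: 100101010
step 4: 011000000

011000000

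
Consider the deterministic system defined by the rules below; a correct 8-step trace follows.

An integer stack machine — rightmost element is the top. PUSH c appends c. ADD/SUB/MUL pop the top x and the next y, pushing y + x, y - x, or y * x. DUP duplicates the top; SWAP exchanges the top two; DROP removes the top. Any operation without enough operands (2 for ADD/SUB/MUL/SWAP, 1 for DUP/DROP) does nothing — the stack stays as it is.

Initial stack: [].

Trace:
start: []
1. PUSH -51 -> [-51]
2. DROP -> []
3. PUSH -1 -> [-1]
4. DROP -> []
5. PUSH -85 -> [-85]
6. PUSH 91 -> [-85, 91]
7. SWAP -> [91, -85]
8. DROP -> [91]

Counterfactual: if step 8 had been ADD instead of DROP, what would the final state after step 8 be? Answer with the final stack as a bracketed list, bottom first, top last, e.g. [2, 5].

[6]

(re-executing from step 8 with the substitution; state before step 8: [91, -85])
8. ADD -> [6]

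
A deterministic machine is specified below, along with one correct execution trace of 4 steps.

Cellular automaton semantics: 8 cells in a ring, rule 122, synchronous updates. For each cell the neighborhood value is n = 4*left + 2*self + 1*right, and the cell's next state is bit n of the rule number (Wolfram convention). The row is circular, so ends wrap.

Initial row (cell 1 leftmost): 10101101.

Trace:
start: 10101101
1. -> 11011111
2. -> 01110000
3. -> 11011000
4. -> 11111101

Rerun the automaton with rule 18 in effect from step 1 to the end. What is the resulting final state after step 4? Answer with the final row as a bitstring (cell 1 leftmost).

(re-executing steps 1..4 under rule 18; state before step 1: 10101101)
1. -> 00000000
2. -> 00000000
3. -> 00000000
4. -> 00000000

00000000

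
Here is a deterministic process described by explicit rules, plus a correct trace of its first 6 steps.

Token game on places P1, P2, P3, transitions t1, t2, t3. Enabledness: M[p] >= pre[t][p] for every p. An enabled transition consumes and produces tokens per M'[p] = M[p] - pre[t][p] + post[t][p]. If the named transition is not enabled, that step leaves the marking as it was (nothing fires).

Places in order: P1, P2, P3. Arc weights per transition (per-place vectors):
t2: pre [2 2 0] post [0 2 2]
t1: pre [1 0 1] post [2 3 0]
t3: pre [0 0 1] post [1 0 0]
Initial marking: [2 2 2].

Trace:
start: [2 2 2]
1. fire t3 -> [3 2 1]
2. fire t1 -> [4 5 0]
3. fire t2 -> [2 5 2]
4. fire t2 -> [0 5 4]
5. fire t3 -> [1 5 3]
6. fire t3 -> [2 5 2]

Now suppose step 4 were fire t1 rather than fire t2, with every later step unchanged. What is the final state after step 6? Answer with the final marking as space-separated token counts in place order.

(re-executing from step 4 with the substitution; state before step 4: [2 5 2])
4. fire t1 -> [3 8 1]
5. fire t3 -> [4 8 0]
6. fire t3 -> [4 8 0]

4 8 0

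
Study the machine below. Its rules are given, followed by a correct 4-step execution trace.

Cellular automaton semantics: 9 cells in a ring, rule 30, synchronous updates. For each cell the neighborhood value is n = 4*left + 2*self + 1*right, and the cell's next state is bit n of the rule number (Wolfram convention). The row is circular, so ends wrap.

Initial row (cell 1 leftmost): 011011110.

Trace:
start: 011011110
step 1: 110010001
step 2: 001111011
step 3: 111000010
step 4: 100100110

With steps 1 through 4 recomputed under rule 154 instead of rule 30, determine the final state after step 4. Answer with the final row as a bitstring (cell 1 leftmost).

111100110

(re-executing steps 1..4 under rule 154; state before step 1: 011011110)
step 1: 110011101
step 2: 101111001
step 3: 001110111
step 4: 111100110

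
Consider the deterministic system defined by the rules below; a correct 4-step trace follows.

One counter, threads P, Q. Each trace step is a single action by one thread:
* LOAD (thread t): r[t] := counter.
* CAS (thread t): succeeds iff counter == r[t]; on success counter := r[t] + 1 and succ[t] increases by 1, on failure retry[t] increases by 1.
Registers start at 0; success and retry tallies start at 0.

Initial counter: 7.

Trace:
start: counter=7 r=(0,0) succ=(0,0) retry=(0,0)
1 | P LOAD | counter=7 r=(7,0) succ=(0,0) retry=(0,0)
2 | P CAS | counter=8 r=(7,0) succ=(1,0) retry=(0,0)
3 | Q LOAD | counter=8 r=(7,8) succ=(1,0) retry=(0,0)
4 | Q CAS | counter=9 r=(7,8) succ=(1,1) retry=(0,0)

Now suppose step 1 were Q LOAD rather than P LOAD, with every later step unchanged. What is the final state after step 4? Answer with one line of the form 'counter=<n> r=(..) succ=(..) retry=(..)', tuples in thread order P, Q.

(re-executing from step 1 with the substitution; state before step 1: counter=7 r=(0,0) succ=(0,0) retry=(0,0))
1 | Q LOAD | counter=7 r=(0,7) succ=(0,0) retry=(0,0)
2 | P CAS | counter=7 r=(0,7) succ=(0,0) retry=(1,0)
3 | Q LOAD | counter=7 r=(0,7) succ=(0,0) retry=(1,0)
4 | Q CAS | counter=8 r=(0,7) succ=(0,1) retry=(1,0)

counter=8 r=(0,7) succ=(0,1) retry=(1,0)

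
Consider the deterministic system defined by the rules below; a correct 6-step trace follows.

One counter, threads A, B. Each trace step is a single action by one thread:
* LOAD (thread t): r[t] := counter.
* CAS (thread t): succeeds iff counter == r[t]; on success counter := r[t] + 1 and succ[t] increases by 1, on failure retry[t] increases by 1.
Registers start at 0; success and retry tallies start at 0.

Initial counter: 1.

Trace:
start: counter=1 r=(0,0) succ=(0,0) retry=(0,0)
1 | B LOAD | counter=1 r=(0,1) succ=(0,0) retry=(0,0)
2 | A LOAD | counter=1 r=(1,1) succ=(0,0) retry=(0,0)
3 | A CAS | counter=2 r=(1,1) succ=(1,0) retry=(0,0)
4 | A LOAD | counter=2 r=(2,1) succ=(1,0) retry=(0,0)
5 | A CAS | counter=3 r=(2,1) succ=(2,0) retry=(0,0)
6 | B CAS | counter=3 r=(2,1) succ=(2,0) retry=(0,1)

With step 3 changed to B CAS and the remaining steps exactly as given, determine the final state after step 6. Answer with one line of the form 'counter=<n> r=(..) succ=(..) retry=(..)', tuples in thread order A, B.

(re-executing from step 3 with the substitution; state before step 3: counter=1 r=(1,1) succ=(0,0) retry=(0,0))
3 | B CAS | counter=2 r=(1,1) succ=(0,1) retry=(0,0)
4 | A LOAD | counter=2 r=(2,1) succ=(0,1) retry=(0,0)
5 | A CAS | counter=3 r=(2,1) succ=(1,1) retry=(0,0)
6 | B CAS | counter=3 r=(2,1) succ=(1,1) retry=(0,1)

counter=3 r=(2,1) succ=(1,1) retry=(0,1)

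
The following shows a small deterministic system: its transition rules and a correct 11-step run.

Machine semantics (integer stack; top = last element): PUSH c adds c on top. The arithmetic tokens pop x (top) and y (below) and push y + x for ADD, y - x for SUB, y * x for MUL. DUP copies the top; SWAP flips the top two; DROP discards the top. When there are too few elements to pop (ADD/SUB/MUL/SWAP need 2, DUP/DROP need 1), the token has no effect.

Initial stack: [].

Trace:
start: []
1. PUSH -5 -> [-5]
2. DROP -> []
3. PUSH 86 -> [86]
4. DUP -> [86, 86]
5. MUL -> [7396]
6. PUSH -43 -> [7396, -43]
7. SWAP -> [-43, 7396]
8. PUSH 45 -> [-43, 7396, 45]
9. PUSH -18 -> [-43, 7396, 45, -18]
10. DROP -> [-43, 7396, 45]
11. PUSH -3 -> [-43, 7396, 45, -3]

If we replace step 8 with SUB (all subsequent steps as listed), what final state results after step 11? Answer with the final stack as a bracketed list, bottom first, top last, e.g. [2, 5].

[-7439, -3]

(re-executing from step 8 with the substitution; state before step 8: [-43, 7396])
8. SUB -> [-7439]
9. PUSH -18 -> [-7439, -18]
10. DROP -> [-7439]
11. PUSH -3 -> [-7439, -3]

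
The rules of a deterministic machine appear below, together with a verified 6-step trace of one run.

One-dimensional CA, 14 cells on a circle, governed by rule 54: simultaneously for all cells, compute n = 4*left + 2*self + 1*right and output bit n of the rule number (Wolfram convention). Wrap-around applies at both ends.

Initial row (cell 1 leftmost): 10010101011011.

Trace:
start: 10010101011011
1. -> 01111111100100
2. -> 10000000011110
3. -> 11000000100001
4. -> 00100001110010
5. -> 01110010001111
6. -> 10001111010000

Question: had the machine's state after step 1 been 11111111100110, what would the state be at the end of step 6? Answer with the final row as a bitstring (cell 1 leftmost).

00010111001111

state after step 1 := 11111111100110
2. -> 00000000011001
3. -> 10000000100111
4. -> 01000001111000
5. -> 11100010000100
6. -> 00010111001111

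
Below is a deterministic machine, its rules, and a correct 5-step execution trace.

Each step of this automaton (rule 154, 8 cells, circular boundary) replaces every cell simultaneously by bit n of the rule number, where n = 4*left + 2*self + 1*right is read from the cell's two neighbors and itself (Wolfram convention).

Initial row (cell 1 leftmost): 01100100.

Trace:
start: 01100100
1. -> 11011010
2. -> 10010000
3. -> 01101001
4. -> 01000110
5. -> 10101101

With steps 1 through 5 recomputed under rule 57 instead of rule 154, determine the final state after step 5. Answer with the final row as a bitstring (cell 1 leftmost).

01010101

(re-executing steps 1..5 under rule 57; state before step 1: 01100100)
1. -> 01010011
2. -> 10101010
3. -> 01010101
4. -> 10101010
5. -> 01010101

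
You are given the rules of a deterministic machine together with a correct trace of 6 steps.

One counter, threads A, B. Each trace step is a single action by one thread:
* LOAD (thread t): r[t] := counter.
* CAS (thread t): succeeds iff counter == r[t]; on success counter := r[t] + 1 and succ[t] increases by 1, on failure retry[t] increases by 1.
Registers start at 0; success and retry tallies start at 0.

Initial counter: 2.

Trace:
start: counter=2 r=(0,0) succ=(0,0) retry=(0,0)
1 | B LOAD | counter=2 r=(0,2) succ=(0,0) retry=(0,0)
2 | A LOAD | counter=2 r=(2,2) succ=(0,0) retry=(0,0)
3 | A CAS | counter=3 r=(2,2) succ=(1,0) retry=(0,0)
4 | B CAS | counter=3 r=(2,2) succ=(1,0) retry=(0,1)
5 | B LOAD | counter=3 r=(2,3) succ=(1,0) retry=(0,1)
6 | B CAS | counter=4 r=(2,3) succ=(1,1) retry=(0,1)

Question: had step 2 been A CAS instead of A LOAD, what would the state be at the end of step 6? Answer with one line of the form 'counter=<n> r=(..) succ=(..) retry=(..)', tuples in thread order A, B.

counter=4 r=(0,3) succ=(0,2) retry=(2,0)

(re-executing from step 2 with the substitution; state before step 2: counter=2 r=(0,2) succ=(0,0) retry=(0,0))
2 | A CAS | counter=2 r=(0,2) succ=(0,0) retry=(1,0)
3 | A CAS | counter=2 r=(0,2) succ=(0,0) retry=(2,0)
4 | B CAS | counter=3 r=(0,2) succ=(0,1) retry=(2,0)
5 | B LOAD | counter=3 r=(0,3) succ=(0,1) retry=(2,0)
6 | B CAS | counter=4 r=(0,3) succ=(0,2) retry=(2,0)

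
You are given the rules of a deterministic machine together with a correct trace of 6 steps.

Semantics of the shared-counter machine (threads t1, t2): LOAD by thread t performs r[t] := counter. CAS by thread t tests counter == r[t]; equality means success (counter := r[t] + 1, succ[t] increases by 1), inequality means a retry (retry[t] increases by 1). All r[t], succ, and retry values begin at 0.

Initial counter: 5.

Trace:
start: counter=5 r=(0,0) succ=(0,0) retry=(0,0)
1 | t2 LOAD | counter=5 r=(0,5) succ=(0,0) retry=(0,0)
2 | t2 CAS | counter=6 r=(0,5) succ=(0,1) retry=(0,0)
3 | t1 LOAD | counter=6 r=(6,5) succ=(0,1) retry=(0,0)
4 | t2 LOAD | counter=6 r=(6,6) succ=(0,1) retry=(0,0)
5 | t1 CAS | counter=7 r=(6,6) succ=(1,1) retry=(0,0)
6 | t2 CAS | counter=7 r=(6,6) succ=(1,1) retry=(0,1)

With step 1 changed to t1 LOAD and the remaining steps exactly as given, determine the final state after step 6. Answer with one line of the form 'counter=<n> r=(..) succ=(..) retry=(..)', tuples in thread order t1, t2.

(re-executing from step 1 with the substitution; state before step 1: counter=5 r=(0,0) succ=(0,0) retry=(0,0))
1 | t1 LOAD | counter=5 r=(5,0) succ=(0,0) retry=(0,0)
2 | t2 CAS | counter=5 r=(5,0) succ=(0,0) retry=(0,1)
3 | t1 LOAD | counter=5 r=(5,0) succ=(0,0) retry=(0,1)
4 | t2 LOAD | counter=5 r=(5,5) succ=(0,0) retry=(0,1)
5 | t1 CAS | counter=6 r=(5,5) succ=(1,0) retry=(0,1)
6 | t2 CAS | counter=6 r=(5,5) succ=(1,0) retry=(0,2)

counter=6 r=(5,5) succ=(1,0) retry=(0,2)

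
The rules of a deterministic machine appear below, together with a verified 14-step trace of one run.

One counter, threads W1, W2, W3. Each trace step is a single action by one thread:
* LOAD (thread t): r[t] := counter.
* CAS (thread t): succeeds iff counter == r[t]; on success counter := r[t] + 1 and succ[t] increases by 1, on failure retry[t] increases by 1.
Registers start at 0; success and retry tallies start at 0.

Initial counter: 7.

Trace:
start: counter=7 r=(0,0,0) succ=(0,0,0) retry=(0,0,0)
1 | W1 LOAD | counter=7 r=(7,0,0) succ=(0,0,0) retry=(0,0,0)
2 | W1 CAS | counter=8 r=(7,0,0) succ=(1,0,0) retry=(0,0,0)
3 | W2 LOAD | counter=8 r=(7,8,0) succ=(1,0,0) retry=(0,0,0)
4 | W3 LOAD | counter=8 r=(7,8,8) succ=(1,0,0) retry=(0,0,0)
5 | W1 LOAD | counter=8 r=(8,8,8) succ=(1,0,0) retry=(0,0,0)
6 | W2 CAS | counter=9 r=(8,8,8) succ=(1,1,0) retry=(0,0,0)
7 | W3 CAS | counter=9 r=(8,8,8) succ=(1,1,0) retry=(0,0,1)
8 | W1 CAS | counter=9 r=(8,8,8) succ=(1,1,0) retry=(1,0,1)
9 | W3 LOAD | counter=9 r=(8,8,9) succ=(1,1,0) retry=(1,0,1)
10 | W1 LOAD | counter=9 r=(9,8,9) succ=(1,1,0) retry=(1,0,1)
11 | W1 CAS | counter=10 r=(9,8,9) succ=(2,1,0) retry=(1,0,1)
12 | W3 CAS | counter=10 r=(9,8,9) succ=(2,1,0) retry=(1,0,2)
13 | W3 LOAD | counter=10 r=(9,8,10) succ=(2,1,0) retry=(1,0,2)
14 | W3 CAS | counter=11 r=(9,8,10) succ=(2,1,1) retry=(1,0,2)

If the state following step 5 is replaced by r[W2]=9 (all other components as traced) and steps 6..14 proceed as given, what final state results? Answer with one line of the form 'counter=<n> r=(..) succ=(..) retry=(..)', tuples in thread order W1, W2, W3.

state after step 5 := counter=8 r=(8,9,8) succ=(1,0,0) retry=(0,0,0)
6 | W2 CAS | counter=8 r=(8,9,8) succ=(1,0,0) retry=(0,1,0)
7 | W3 CAS | counter=9 r=(8,9,8) succ=(1,0,1) retry=(0,1,0)
8 | W1 CAS | counter=9 r=(8,9,8) succ=(1,0,1) retry=(1,1,0)
9 | W3 LOAD | counter=9 r=(8,9,9) succ=(1,0,1) retry=(1,1,0)
10 | W1 LOAD | counter=9 r=(9,9,9) succ=(1,0,1) retry=(1,1,0)
11 | W1 CAS | counter=10 r=(9,9,9) succ=(2,0,1) retry=(1,1,0)
12 | W3 CAS | counter=10 r=(9,9,9) succ=(2,0,1) retry=(1,1,1)
13 | W3 LOAD | counter=10 r=(9,9,10) succ=(2,0,1) retry=(1,1,1)
14 | W3 CAS | counter=11 r=(9,9,10) succ=(2,0,2) retry=(1,1,1)

counter=11 r=(9,9,10) succ=(2,0,2) retry=(1,1,1)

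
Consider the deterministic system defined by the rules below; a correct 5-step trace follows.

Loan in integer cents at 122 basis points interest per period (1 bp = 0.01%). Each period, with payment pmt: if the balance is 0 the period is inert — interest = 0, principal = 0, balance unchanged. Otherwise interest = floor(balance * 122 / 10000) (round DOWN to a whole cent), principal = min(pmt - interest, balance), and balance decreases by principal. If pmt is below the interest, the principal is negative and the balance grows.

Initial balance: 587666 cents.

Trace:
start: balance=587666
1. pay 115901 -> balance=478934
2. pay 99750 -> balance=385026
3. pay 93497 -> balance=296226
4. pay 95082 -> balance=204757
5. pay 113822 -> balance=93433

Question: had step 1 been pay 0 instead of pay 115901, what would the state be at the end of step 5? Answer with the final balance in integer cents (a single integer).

215094

(re-executing from step 1 with the substitution; state before step 1: balance=587666)
1. pay 0 -> balance=594835
2. pay 99750 -> balance=502341
3. pay 93497 -> balance=414972
4. pay 95082 -> balance=324952
5. pay 113822 -> balance=215094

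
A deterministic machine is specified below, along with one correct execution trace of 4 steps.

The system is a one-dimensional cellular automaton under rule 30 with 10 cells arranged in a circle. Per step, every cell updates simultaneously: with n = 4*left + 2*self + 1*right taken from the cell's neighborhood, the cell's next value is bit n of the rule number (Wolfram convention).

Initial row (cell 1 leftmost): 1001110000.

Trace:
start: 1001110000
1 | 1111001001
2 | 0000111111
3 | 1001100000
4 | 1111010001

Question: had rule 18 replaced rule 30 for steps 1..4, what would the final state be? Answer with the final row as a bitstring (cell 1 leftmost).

(re-executing steps 1..4 under rule 18; state before step 1: 1001110000)
1 | 0110001001
2 | 0001010110
3 | 0010000001
4 | 1101000010

1101000010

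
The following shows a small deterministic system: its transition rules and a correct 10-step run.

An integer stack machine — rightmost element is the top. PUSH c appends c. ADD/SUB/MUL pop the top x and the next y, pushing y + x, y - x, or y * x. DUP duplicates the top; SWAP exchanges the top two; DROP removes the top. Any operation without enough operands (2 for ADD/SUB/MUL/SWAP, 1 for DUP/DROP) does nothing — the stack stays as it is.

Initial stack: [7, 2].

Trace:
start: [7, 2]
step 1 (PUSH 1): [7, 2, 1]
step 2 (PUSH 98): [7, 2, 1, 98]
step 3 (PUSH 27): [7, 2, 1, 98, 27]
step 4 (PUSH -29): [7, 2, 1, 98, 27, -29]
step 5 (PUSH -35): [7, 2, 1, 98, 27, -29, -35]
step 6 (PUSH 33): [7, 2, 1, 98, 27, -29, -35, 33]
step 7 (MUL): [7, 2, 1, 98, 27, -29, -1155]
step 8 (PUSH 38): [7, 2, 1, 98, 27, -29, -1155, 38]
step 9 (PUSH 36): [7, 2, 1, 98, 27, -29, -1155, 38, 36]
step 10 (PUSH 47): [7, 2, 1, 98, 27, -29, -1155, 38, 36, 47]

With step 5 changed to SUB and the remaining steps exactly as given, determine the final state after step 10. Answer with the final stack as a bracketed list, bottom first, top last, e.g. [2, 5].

(re-executing from step 5 with the substitution; state before step 5: [7, 2, 1, 98, 27, -29])
step 5 (SUB): [7, 2, 1, 98, 56]
step 6 (PUSH 33): [7, 2, 1, 98, 56, 33]
step 7 (MUL): [7, 2, 1, 98, 1848]
step 8 (PUSH 38): [7, 2, 1, 98, 1848, 38]
step 9 (PUSH 36): [7, 2, 1, 98, 1848, 38, 36]
step 10 (PUSH 47): [7, 2, 1, 98, 1848, 38, 36, 47]

[7, 2, 1, 98, 1848, 38, 36, 47]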